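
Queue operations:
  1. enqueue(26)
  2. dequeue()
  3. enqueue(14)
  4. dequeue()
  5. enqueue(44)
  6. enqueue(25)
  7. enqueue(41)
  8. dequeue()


enqueue(26) -> [26]
dequeue()->26, []
enqueue(14) -> [14]
dequeue()->14, []
enqueue(44) -> [44]
enqueue(25) -> [44, 25]
enqueue(41) -> [44, 25, 41]
dequeue()->44, [25, 41]

Final queue: [25, 41]


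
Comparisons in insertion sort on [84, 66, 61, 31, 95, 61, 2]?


Algorithm: insertion sort
Input: [84, 66, 61, 31, 95, 61, 2]
Sorted: [2, 31, 61, 61, 66, 84, 95]

17


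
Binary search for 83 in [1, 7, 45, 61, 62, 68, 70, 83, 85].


Step 1: lo=0, hi=8, mid=4, val=62
Step 2: lo=5, hi=8, mid=6, val=70
Step 3: lo=7, hi=8, mid=7, val=83

Found at index 7


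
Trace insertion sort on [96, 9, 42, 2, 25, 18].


Initial: [96, 9, 42, 2, 25, 18]
Insert 9: [9, 96, 42, 2, 25, 18]
Insert 42: [9, 42, 96, 2, 25, 18]
Insert 2: [2, 9, 42, 96, 25, 18]
Insert 25: [2, 9, 25, 42, 96, 18]
Insert 18: [2, 9, 18, 25, 42, 96]

Sorted: [2, 9, 18, 25, 42, 96]


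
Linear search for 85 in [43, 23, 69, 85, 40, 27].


i=0: 43!=85
i=1: 23!=85
i=2: 69!=85
i=3: 85==85 found!

Found at 3, 4 comps


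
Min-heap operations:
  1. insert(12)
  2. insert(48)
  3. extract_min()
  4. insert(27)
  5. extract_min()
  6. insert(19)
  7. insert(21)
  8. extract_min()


insert(12) -> [12]
insert(48) -> [12, 48]
extract_min()->12, [48]
insert(27) -> [27, 48]
extract_min()->27, [48]
insert(19) -> [19, 48]
insert(21) -> [19, 48, 21]
extract_min()->19, [21, 48]

Final heap: [21, 48]


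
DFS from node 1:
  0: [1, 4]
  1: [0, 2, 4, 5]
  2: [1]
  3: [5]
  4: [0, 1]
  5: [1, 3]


Visit 1, push [5, 4, 2, 0]
Visit 0, push [4]
Visit 4, push []
Visit 2, push []
Visit 5, push [3]
Visit 3, push []

DFS order: [1, 0, 4, 2, 5, 3]


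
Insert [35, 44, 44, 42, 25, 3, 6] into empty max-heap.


Insert 35: [35]
Insert 44: [44, 35]
Insert 44: [44, 35, 44]
Insert 42: [44, 42, 44, 35]
Insert 25: [44, 42, 44, 35, 25]
Insert 3: [44, 42, 44, 35, 25, 3]
Insert 6: [44, 42, 44, 35, 25, 3, 6]

Final heap: [44, 42, 44, 35, 25, 3, 6]


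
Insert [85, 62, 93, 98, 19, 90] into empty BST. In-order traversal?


Insert 85: root
Insert 62: L from 85
Insert 93: R from 85
Insert 98: R from 85 -> R from 93
Insert 19: L from 85 -> L from 62
Insert 90: R from 85 -> L from 93

In-order: [19, 62, 85, 90, 93, 98]


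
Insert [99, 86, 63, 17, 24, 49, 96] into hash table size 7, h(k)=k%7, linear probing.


Insert 99: h=1 -> slot 1
Insert 86: h=2 -> slot 2
Insert 63: h=0 -> slot 0
Insert 17: h=3 -> slot 3
Insert 24: h=3, 1 probes -> slot 4
Insert 49: h=0, 5 probes -> slot 5
Insert 96: h=5, 1 probes -> slot 6

Table: [63, 99, 86, 17, 24, 49, 96]


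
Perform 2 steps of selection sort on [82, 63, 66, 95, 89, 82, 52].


Initial: [82, 63, 66, 95, 89, 82, 52]
Step 1: min=52 at 6
  Swap: [52, 63, 66, 95, 89, 82, 82]
Step 2: min=63 at 1
  Swap: [52, 63, 66, 95, 89, 82, 82]

After 2 steps: [52, 63, 66, 95, 89, 82, 82]


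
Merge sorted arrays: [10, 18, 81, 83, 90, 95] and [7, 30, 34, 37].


Take 7 from B
Take 10 from A
Take 18 from A
Take 30 from B
Take 34 from B
Take 37 from B

Merged: [7, 10, 18, 30, 34, 37, 81, 83, 90, 95]


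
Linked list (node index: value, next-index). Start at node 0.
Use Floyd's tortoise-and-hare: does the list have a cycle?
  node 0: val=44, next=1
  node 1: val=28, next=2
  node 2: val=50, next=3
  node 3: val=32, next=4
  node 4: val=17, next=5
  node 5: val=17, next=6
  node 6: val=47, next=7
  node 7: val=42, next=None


Floyd's tortoise (slow, +1) and hare (fast, +2):
  init: slow=0, fast=0
  step 1: slow=1, fast=2
  step 2: slow=2, fast=4
  step 3: slow=3, fast=6
  step 4: fast 6->7->None, no cycle

Cycle: no


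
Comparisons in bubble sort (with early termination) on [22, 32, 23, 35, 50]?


Algorithm: bubble sort (with early termination)
Input: [22, 32, 23, 35, 50]
Sorted: [22, 23, 32, 35, 50]

7


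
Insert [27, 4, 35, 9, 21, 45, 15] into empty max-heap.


Insert 27: [27]
Insert 4: [27, 4]
Insert 35: [35, 4, 27]
Insert 9: [35, 9, 27, 4]
Insert 21: [35, 21, 27, 4, 9]
Insert 45: [45, 21, 35, 4, 9, 27]
Insert 15: [45, 21, 35, 4, 9, 27, 15]

Final heap: [45, 21, 35, 4, 9, 27, 15]


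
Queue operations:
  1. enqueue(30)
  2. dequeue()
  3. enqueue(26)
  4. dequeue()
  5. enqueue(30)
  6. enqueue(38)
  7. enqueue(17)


enqueue(30) -> [30]
dequeue()->30, []
enqueue(26) -> [26]
dequeue()->26, []
enqueue(30) -> [30]
enqueue(38) -> [30, 38]
enqueue(17) -> [30, 38, 17]

Final queue: [30, 38, 17]


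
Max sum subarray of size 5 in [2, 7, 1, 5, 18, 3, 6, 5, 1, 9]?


[0:5]: 33
[1:6]: 34
[2:7]: 33
[3:8]: 37
[4:9]: 33
[5:10]: 24

Max: 37 at [3:8]


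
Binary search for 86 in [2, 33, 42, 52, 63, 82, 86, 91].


Step 1: lo=0, hi=7, mid=3, val=52
Step 2: lo=4, hi=7, mid=5, val=82
Step 3: lo=6, hi=7, mid=6, val=86

Found at index 6


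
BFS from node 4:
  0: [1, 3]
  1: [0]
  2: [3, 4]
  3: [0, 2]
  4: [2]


Visit 4, enqueue [2]
Visit 2, enqueue [3]
Visit 3, enqueue [0]
Visit 0, enqueue [1]
Visit 1, enqueue []

BFS order: [4, 2, 3, 0, 1]


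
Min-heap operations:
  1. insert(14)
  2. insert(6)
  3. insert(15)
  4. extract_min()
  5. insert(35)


insert(14) -> [14]
insert(6) -> [6, 14]
insert(15) -> [6, 14, 15]
extract_min()->6, [14, 15]
insert(35) -> [14, 15, 35]

Final heap: [14, 15, 35]


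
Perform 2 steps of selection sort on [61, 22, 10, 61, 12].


Initial: [61, 22, 10, 61, 12]
Step 1: min=10 at 2
  Swap: [10, 22, 61, 61, 12]
Step 2: min=12 at 4
  Swap: [10, 12, 61, 61, 22]

After 2 steps: [10, 12, 61, 61, 22]


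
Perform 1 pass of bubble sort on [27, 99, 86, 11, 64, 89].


Initial: [27, 99, 86, 11, 64, 89]
Pass 1: [27, 86, 11, 64, 89, 99] (4 swaps)

After 1 pass: [27, 86, 11, 64, 89, 99]


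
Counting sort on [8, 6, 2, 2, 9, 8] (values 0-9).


Input: [8, 6, 2, 2, 9, 8]
Counts: [0, 0, 2, 0, 0, 0, 1, 0, 2, 1]

Sorted: [2, 2, 6, 8, 8, 9]


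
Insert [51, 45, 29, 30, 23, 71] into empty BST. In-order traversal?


Insert 51: root
Insert 45: L from 51
Insert 29: L from 51 -> L from 45
Insert 30: L from 51 -> L from 45 -> R from 29
Insert 23: L from 51 -> L from 45 -> L from 29
Insert 71: R from 51

In-order: [23, 29, 30, 45, 51, 71]


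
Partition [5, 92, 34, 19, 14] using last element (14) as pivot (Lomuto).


Pivot: 14
  5 <= 14: advance i (no swap)
Place pivot at 1: [5, 14, 34, 19, 92]

Partitioned: [5, 14, 34, 19, 92]


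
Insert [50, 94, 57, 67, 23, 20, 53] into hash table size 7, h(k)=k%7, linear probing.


Insert 50: h=1 -> slot 1
Insert 94: h=3 -> slot 3
Insert 57: h=1, 1 probes -> slot 2
Insert 67: h=4 -> slot 4
Insert 23: h=2, 3 probes -> slot 5
Insert 20: h=6 -> slot 6
Insert 53: h=4, 3 probes -> slot 0

Table: [53, 50, 57, 94, 67, 23, 20]


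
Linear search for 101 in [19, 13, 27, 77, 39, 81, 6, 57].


i=0: 19!=101
i=1: 13!=101
i=2: 27!=101
i=3: 77!=101
i=4: 39!=101
i=5: 81!=101
i=6: 6!=101
i=7: 57!=101

Not found, 8 comps


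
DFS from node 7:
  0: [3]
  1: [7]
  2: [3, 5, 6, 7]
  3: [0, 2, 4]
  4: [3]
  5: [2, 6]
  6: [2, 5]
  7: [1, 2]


Visit 7, push [2, 1]
Visit 1, push []
Visit 2, push [6, 5, 3]
Visit 3, push [4, 0]
Visit 0, push []
Visit 4, push []
Visit 5, push [6]
Visit 6, push []

DFS order: [7, 1, 2, 3, 0, 4, 5, 6]


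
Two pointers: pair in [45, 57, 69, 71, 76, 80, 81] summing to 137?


lo=0(45)+hi=6(81)=126
lo=1(57)+hi=6(81)=138
lo=1(57)+hi=5(80)=137

Yes: 57+80=137


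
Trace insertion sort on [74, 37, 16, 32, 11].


Initial: [74, 37, 16, 32, 11]
Insert 37: [37, 74, 16, 32, 11]
Insert 16: [16, 37, 74, 32, 11]
Insert 32: [16, 32, 37, 74, 11]
Insert 11: [11, 16, 32, 37, 74]

Sorted: [11, 16, 32, 37, 74]


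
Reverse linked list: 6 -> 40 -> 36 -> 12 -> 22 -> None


Step 1: curr=6, set curr.next=prev(None) | reversed so far: 6
Step 2: curr=40, set curr.next=prev(6) | reversed so far: 40 -> 6
Step 3: curr=36, set curr.next=prev(40) | reversed so far: 36 -> 40 -> 6
Step 4: curr=12, set curr.next=prev(36) | reversed so far: 12 -> 36 -> 40 -> 6
Step 5: curr=22, set curr.next=prev(12) | reversed so far: 22 -> 12 -> 36 -> 40 -> 6

22 -> 12 -> 36 -> 40 -> 6 -> None


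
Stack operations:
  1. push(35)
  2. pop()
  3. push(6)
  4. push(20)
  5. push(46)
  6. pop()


push(35) -> [35]
pop()->35, []
push(6) -> [6]
push(20) -> [6, 20]
push(46) -> [6, 20, 46]
pop()->46, [6, 20]

Final stack: [6, 20]


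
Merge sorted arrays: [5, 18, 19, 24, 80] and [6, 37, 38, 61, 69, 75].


Take 5 from A
Take 6 from B
Take 18 from A
Take 19 from A
Take 24 from A
Take 37 from B
Take 38 from B
Take 61 from B
Take 69 from B
Take 75 from B

Merged: [5, 6, 18, 19, 24, 37, 38, 61, 69, 75, 80]


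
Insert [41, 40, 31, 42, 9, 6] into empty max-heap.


Insert 41: [41]
Insert 40: [41, 40]
Insert 31: [41, 40, 31]
Insert 42: [42, 41, 31, 40]
Insert 9: [42, 41, 31, 40, 9]
Insert 6: [42, 41, 31, 40, 9, 6]

Final heap: [42, 41, 31, 40, 9, 6]


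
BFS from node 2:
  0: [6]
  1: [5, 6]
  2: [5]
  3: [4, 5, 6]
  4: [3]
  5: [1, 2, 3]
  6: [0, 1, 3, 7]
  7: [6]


Visit 2, enqueue [5]
Visit 5, enqueue [1, 3]
Visit 1, enqueue [6]
Visit 3, enqueue [4]
Visit 6, enqueue [0, 7]
Visit 4, enqueue []
Visit 0, enqueue []
Visit 7, enqueue []

BFS order: [2, 5, 1, 3, 6, 4, 0, 7]


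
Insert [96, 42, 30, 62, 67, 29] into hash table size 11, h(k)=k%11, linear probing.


Insert 96: h=8 -> slot 8
Insert 42: h=9 -> slot 9
Insert 30: h=8, 2 probes -> slot 10
Insert 62: h=7 -> slot 7
Insert 67: h=1 -> slot 1
Insert 29: h=7, 4 probes -> slot 0

Table: [29, 67, None, None, None, None, None, 62, 96, 42, 30]


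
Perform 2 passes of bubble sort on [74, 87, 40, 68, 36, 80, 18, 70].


Initial: [74, 87, 40, 68, 36, 80, 18, 70]
Pass 1: [74, 40, 68, 36, 80, 18, 70, 87] (6 swaps)
Pass 2: [40, 68, 36, 74, 18, 70, 80, 87] (5 swaps)

After 2 passes: [40, 68, 36, 74, 18, 70, 80, 87]


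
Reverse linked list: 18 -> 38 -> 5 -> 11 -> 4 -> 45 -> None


Step 1: curr=18, set curr.next=prev(None) | reversed so far: 18
Step 2: curr=38, set curr.next=prev(18) | reversed so far: 38 -> 18
Step 3: curr=5, set curr.next=prev(38) | reversed so far: 5 -> 38 -> 18
Step 4: curr=11, set curr.next=prev(5) | reversed so far: 11 -> 5 -> 38 -> 18
Step 5: curr=4, set curr.next=prev(11) | reversed so far: 4 -> 11 -> 5 -> 38 -> 18
Step 6: curr=45, set curr.next=prev(4) | reversed so far: 45 -> 4 -> 11 -> 5 -> 38 -> 18

45 -> 4 -> 11 -> 5 -> 38 -> 18 -> None


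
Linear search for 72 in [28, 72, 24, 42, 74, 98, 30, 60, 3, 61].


i=0: 28!=72
i=1: 72==72 found!

Found at 1, 2 comps


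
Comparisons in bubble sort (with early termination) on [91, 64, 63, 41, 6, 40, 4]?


Algorithm: bubble sort (with early termination)
Input: [91, 64, 63, 41, 6, 40, 4]
Sorted: [4, 6, 40, 41, 63, 64, 91]

21


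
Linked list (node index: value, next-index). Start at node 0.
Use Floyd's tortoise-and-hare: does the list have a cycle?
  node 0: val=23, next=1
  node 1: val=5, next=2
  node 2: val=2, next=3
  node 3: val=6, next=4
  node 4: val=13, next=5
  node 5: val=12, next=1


Floyd's tortoise (slow, +1) and hare (fast, +2):
  init: slow=0, fast=0
  step 1: slow=1, fast=2
  step 2: slow=2, fast=4
  step 3: slow=3, fast=1
  step 4: slow=4, fast=3
  step 5: slow=5, fast=5
  slow == fast at node 5: cycle detected

Cycle: yes


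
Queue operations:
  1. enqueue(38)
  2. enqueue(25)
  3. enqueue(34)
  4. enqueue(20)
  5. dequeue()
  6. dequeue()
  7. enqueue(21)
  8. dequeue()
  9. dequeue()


enqueue(38) -> [38]
enqueue(25) -> [38, 25]
enqueue(34) -> [38, 25, 34]
enqueue(20) -> [38, 25, 34, 20]
dequeue()->38, [25, 34, 20]
dequeue()->25, [34, 20]
enqueue(21) -> [34, 20, 21]
dequeue()->34, [20, 21]
dequeue()->20, [21]

Final queue: [21]


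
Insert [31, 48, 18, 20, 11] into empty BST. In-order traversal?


Insert 31: root
Insert 48: R from 31
Insert 18: L from 31
Insert 20: L from 31 -> R from 18
Insert 11: L from 31 -> L from 18

In-order: [11, 18, 20, 31, 48]


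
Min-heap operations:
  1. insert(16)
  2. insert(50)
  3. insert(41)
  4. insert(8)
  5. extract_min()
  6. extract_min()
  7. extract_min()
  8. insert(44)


insert(16) -> [16]
insert(50) -> [16, 50]
insert(41) -> [16, 50, 41]
insert(8) -> [8, 16, 41, 50]
extract_min()->8, [16, 50, 41]
extract_min()->16, [41, 50]
extract_min()->41, [50]
insert(44) -> [44, 50]

Final heap: [44, 50]


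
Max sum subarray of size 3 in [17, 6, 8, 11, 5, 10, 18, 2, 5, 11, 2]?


[0:3]: 31
[1:4]: 25
[2:5]: 24
[3:6]: 26
[4:7]: 33
[5:8]: 30
[6:9]: 25
[7:10]: 18
[8:11]: 18

Max: 33 at [4:7]


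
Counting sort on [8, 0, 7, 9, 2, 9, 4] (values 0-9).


Input: [8, 0, 7, 9, 2, 9, 4]
Counts: [1, 0, 1, 0, 1, 0, 0, 1, 1, 2]

Sorted: [0, 2, 4, 7, 8, 9, 9]


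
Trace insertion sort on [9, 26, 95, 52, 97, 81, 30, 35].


Initial: [9, 26, 95, 52, 97, 81, 30, 35]
Insert 26: [9, 26, 95, 52, 97, 81, 30, 35]
Insert 95: [9, 26, 95, 52, 97, 81, 30, 35]
Insert 52: [9, 26, 52, 95, 97, 81, 30, 35]
Insert 97: [9, 26, 52, 95, 97, 81, 30, 35]
Insert 81: [9, 26, 52, 81, 95, 97, 30, 35]
Insert 30: [9, 26, 30, 52, 81, 95, 97, 35]
Insert 35: [9, 26, 30, 35, 52, 81, 95, 97]

Sorted: [9, 26, 30, 35, 52, 81, 95, 97]


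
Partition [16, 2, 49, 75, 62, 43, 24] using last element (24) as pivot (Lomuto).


Pivot: 24
  16 <= 24: advance i (no swap)
  2 <= 24: advance i (no swap)
Place pivot at 2: [16, 2, 24, 75, 62, 43, 49]

Partitioned: [16, 2, 24, 75, 62, 43, 49]


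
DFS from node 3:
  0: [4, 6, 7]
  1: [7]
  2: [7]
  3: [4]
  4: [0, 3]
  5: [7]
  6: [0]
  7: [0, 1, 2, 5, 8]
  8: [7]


Visit 3, push [4]
Visit 4, push [0]
Visit 0, push [7, 6]
Visit 6, push []
Visit 7, push [8, 5, 2, 1]
Visit 1, push []
Visit 2, push []
Visit 5, push []
Visit 8, push []

DFS order: [3, 4, 0, 6, 7, 1, 2, 5, 8]


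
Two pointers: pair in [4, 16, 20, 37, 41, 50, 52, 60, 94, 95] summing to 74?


lo=0(4)+hi=9(95)=99
lo=0(4)+hi=8(94)=98
lo=0(4)+hi=7(60)=64
lo=1(16)+hi=7(60)=76
lo=1(16)+hi=6(52)=68
lo=2(20)+hi=6(52)=72
lo=3(37)+hi=6(52)=89
lo=3(37)+hi=5(50)=87
lo=3(37)+hi=4(41)=78

No pair found


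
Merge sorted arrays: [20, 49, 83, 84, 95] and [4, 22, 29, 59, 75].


Take 4 from B
Take 20 from A
Take 22 from B
Take 29 from B
Take 49 from A
Take 59 from B
Take 75 from B

Merged: [4, 20, 22, 29, 49, 59, 75, 83, 84, 95]


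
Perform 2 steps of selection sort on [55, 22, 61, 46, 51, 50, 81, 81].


Initial: [55, 22, 61, 46, 51, 50, 81, 81]
Step 1: min=22 at 1
  Swap: [22, 55, 61, 46, 51, 50, 81, 81]
Step 2: min=46 at 3
  Swap: [22, 46, 61, 55, 51, 50, 81, 81]

After 2 steps: [22, 46, 61, 55, 51, 50, 81, 81]


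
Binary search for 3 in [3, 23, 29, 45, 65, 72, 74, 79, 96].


Step 1: lo=0, hi=8, mid=4, val=65
Step 2: lo=0, hi=3, mid=1, val=23
Step 3: lo=0, hi=0, mid=0, val=3

Found at index 0


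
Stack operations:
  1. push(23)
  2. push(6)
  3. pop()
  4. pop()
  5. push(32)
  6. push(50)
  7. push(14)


push(23) -> [23]
push(6) -> [23, 6]
pop()->6, [23]
pop()->23, []
push(32) -> [32]
push(50) -> [32, 50]
push(14) -> [32, 50, 14]

Final stack: [32, 50, 14]


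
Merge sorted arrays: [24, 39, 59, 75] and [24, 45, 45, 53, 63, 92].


Take 24 from A
Take 24 from B
Take 39 from A
Take 45 from B
Take 45 from B
Take 53 from B
Take 59 from A
Take 63 from B
Take 75 from A

Merged: [24, 24, 39, 45, 45, 53, 59, 63, 75, 92]


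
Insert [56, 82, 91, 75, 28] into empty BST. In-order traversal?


Insert 56: root
Insert 82: R from 56
Insert 91: R from 56 -> R from 82
Insert 75: R from 56 -> L from 82
Insert 28: L from 56

In-order: [28, 56, 75, 82, 91]


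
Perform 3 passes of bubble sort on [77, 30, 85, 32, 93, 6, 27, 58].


Initial: [77, 30, 85, 32, 93, 6, 27, 58]
Pass 1: [30, 77, 32, 85, 6, 27, 58, 93] (5 swaps)
Pass 2: [30, 32, 77, 6, 27, 58, 85, 93] (4 swaps)
Pass 3: [30, 32, 6, 27, 58, 77, 85, 93] (3 swaps)

After 3 passes: [30, 32, 6, 27, 58, 77, 85, 93]


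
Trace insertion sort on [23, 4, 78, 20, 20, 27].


Initial: [23, 4, 78, 20, 20, 27]
Insert 4: [4, 23, 78, 20, 20, 27]
Insert 78: [4, 23, 78, 20, 20, 27]
Insert 20: [4, 20, 23, 78, 20, 27]
Insert 20: [4, 20, 20, 23, 78, 27]
Insert 27: [4, 20, 20, 23, 27, 78]

Sorted: [4, 20, 20, 23, 27, 78]


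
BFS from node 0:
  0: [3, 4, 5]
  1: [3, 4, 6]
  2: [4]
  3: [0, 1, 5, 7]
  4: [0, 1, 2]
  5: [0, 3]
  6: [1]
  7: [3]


Visit 0, enqueue [3, 4, 5]
Visit 3, enqueue [1, 7]
Visit 4, enqueue [2]
Visit 5, enqueue []
Visit 1, enqueue [6]
Visit 7, enqueue []
Visit 2, enqueue []
Visit 6, enqueue []

BFS order: [0, 3, 4, 5, 1, 7, 2, 6]


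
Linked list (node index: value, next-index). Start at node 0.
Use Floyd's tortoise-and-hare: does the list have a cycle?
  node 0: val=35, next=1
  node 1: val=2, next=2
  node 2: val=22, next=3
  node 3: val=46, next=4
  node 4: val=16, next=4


Floyd's tortoise (slow, +1) and hare (fast, +2):
  init: slow=0, fast=0
  step 1: slow=1, fast=2
  step 2: slow=2, fast=4
  step 3: slow=3, fast=4
  step 4: slow=4, fast=4
  slow == fast at node 4: cycle detected

Cycle: yes


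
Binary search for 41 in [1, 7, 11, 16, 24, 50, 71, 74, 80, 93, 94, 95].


Step 1: lo=0, hi=11, mid=5, val=50
Step 2: lo=0, hi=4, mid=2, val=11
Step 3: lo=3, hi=4, mid=3, val=16
Step 4: lo=4, hi=4, mid=4, val=24

Not found


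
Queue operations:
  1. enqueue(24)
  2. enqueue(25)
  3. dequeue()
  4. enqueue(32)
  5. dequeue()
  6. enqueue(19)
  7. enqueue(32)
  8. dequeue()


enqueue(24) -> [24]
enqueue(25) -> [24, 25]
dequeue()->24, [25]
enqueue(32) -> [25, 32]
dequeue()->25, [32]
enqueue(19) -> [32, 19]
enqueue(32) -> [32, 19, 32]
dequeue()->32, [19, 32]

Final queue: [19, 32]


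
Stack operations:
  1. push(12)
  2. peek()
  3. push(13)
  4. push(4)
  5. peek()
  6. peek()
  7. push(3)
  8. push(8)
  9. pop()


push(12) -> [12]
peek()->12
push(13) -> [12, 13]
push(4) -> [12, 13, 4]
peek()->4
peek()->4
push(3) -> [12, 13, 4, 3]
push(8) -> [12, 13, 4, 3, 8]
pop()->8, [12, 13, 4, 3]

Final stack: [12, 13, 4, 3]


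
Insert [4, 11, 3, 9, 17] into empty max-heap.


Insert 4: [4]
Insert 11: [11, 4]
Insert 3: [11, 4, 3]
Insert 9: [11, 9, 3, 4]
Insert 17: [17, 11, 3, 4, 9]

Final heap: [17, 11, 3, 4, 9]


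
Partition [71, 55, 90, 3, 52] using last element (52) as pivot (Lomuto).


Pivot: 52
  3 <= 52: swap -> [3, 55, 90, 71, 52]
Place pivot at 1: [3, 52, 90, 71, 55]

Partitioned: [3, 52, 90, 71, 55]


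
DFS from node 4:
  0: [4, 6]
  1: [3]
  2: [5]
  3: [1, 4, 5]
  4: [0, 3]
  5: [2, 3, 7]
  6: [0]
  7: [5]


Visit 4, push [3, 0]
Visit 0, push [6]
Visit 6, push []
Visit 3, push [5, 1]
Visit 1, push []
Visit 5, push [7, 2]
Visit 2, push []
Visit 7, push []

DFS order: [4, 0, 6, 3, 1, 5, 2, 7]


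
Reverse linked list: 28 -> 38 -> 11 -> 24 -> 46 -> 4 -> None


Step 1: curr=28, set curr.next=prev(None) | reversed so far: 28
Step 2: curr=38, set curr.next=prev(28) | reversed so far: 38 -> 28
Step 3: curr=11, set curr.next=prev(38) | reversed so far: 11 -> 38 -> 28
Step 4: curr=24, set curr.next=prev(11) | reversed so far: 24 -> 11 -> 38 -> 28
Step 5: curr=46, set curr.next=prev(24) | reversed so far: 46 -> 24 -> 11 -> 38 -> 28
Step 6: curr=4, set curr.next=prev(46) | reversed so far: 4 -> 46 -> 24 -> 11 -> 38 -> 28

4 -> 46 -> 24 -> 11 -> 38 -> 28 -> None


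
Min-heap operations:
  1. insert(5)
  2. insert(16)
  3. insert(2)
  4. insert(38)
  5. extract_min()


insert(5) -> [5]
insert(16) -> [5, 16]
insert(2) -> [2, 16, 5]
insert(38) -> [2, 16, 5, 38]
extract_min()->2, [5, 16, 38]

Final heap: [5, 16, 38]


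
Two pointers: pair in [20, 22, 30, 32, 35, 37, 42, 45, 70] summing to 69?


lo=0(20)+hi=8(70)=90
lo=0(20)+hi=7(45)=65
lo=1(22)+hi=7(45)=67
lo=2(30)+hi=7(45)=75
lo=2(30)+hi=6(42)=72
lo=2(30)+hi=5(37)=67
lo=3(32)+hi=5(37)=69

Yes: 32+37=69


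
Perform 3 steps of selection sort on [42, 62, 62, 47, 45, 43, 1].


Initial: [42, 62, 62, 47, 45, 43, 1]
Step 1: min=1 at 6
  Swap: [1, 62, 62, 47, 45, 43, 42]
Step 2: min=42 at 6
  Swap: [1, 42, 62, 47, 45, 43, 62]
Step 3: min=43 at 5
  Swap: [1, 42, 43, 47, 45, 62, 62]

After 3 steps: [1, 42, 43, 47, 45, 62, 62]


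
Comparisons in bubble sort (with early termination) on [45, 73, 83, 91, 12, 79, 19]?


Algorithm: bubble sort (with early termination)
Input: [45, 73, 83, 91, 12, 79, 19]
Sorted: [12, 19, 45, 73, 79, 83, 91]

21


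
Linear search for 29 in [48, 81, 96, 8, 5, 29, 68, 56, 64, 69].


i=0: 48!=29
i=1: 81!=29
i=2: 96!=29
i=3: 8!=29
i=4: 5!=29
i=5: 29==29 found!

Found at 5, 6 comps


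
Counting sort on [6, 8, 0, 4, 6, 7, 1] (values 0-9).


Input: [6, 8, 0, 4, 6, 7, 1]
Counts: [1, 1, 0, 0, 1, 0, 2, 1, 1, 0]

Sorted: [0, 1, 4, 6, 6, 7, 8]


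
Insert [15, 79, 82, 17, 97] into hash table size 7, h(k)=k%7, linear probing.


Insert 15: h=1 -> slot 1
Insert 79: h=2 -> slot 2
Insert 82: h=5 -> slot 5
Insert 17: h=3 -> slot 3
Insert 97: h=6 -> slot 6

Table: [None, 15, 79, 17, None, 82, 97]


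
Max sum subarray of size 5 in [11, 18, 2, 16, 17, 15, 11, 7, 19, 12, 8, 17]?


[0:5]: 64
[1:6]: 68
[2:7]: 61
[3:8]: 66
[4:9]: 69
[5:10]: 64
[6:11]: 57
[7:12]: 63

Max: 69 at [4:9]


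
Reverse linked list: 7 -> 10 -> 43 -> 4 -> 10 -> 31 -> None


Step 1: curr=7, set curr.next=prev(None) | reversed so far: 7
Step 2: curr=10, set curr.next=prev(7) | reversed so far: 10 -> 7
Step 3: curr=43, set curr.next=prev(10) | reversed so far: 43 -> 10 -> 7
Step 4: curr=4, set curr.next=prev(43) | reversed so far: 4 -> 43 -> 10 -> 7
Step 5: curr=10, set curr.next=prev(4) | reversed so far: 10 -> 4 -> 43 -> 10 -> 7
Step 6: curr=31, set curr.next=prev(10) | reversed so far: 31 -> 10 -> 4 -> 43 -> 10 -> 7

31 -> 10 -> 4 -> 43 -> 10 -> 7 -> None


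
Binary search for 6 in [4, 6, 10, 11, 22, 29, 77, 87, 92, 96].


Step 1: lo=0, hi=9, mid=4, val=22
Step 2: lo=0, hi=3, mid=1, val=6

Found at index 1


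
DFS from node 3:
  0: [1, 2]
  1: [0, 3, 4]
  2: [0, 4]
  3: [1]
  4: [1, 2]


Visit 3, push [1]
Visit 1, push [4, 0]
Visit 0, push [2]
Visit 2, push [4]
Visit 4, push []

DFS order: [3, 1, 0, 2, 4]


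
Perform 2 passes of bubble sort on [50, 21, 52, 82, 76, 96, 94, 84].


Initial: [50, 21, 52, 82, 76, 96, 94, 84]
Pass 1: [21, 50, 52, 76, 82, 94, 84, 96] (4 swaps)
Pass 2: [21, 50, 52, 76, 82, 84, 94, 96] (1 swaps)

After 2 passes: [21, 50, 52, 76, 82, 84, 94, 96]


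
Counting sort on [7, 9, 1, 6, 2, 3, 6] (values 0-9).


Input: [7, 9, 1, 6, 2, 3, 6]
Counts: [0, 1, 1, 1, 0, 0, 2, 1, 0, 1]

Sorted: [1, 2, 3, 6, 6, 7, 9]


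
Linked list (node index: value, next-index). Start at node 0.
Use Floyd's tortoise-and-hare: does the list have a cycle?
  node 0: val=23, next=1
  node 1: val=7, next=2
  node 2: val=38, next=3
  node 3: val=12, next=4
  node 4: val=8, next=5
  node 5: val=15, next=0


Floyd's tortoise (slow, +1) and hare (fast, +2):
  init: slow=0, fast=0
  step 1: slow=1, fast=2
  step 2: slow=2, fast=4
  step 3: slow=3, fast=0
  step 4: slow=4, fast=2
  step 5: slow=5, fast=4
  step 6: slow=0, fast=0
  slow == fast at node 0: cycle detected

Cycle: yes


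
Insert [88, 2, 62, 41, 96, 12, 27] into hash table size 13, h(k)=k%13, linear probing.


Insert 88: h=10 -> slot 10
Insert 2: h=2 -> slot 2
Insert 62: h=10, 1 probes -> slot 11
Insert 41: h=2, 1 probes -> slot 3
Insert 96: h=5 -> slot 5
Insert 12: h=12 -> slot 12
Insert 27: h=1 -> slot 1

Table: [None, 27, 2, 41, None, 96, None, None, None, None, 88, 62, 12]


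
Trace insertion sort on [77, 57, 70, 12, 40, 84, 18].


Initial: [77, 57, 70, 12, 40, 84, 18]
Insert 57: [57, 77, 70, 12, 40, 84, 18]
Insert 70: [57, 70, 77, 12, 40, 84, 18]
Insert 12: [12, 57, 70, 77, 40, 84, 18]
Insert 40: [12, 40, 57, 70, 77, 84, 18]
Insert 84: [12, 40, 57, 70, 77, 84, 18]
Insert 18: [12, 18, 40, 57, 70, 77, 84]

Sorted: [12, 18, 40, 57, 70, 77, 84]


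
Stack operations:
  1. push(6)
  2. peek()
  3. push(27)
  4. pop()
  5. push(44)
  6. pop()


push(6) -> [6]
peek()->6
push(27) -> [6, 27]
pop()->27, [6]
push(44) -> [6, 44]
pop()->44, [6]

Final stack: [6]


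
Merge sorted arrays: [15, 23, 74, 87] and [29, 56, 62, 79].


Take 15 from A
Take 23 from A
Take 29 from B
Take 56 from B
Take 62 from B
Take 74 from A
Take 79 from B

Merged: [15, 23, 29, 56, 62, 74, 79, 87]


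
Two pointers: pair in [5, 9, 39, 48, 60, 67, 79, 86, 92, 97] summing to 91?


lo=0(5)+hi=9(97)=102
lo=0(5)+hi=8(92)=97
lo=0(5)+hi=7(86)=91

Yes: 5+86=91


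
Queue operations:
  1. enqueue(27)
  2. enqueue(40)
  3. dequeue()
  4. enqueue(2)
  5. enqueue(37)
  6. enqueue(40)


enqueue(27) -> [27]
enqueue(40) -> [27, 40]
dequeue()->27, [40]
enqueue(2) -> [40, 2]
enqueue(37) -> [40, 2, 37]
enqueue(40) -> [40, 2, 37, 40]

Final queue: [40, 2, 37, 40]


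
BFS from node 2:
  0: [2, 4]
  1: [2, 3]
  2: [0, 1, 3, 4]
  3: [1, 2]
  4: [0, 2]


Visit 2, enqueue [0, 1, 3, 4]
Visit 0, enqueue []
Visit 1, enqueue []
Visit 3, enqueue []
Visit 4, enqueue []

BFS order: [2, 0, 1, 3, 4]


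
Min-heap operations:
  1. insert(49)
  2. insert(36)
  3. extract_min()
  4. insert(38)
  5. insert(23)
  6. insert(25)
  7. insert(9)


insert(49) -> [49]
insert(36) -> [36, 49]
extract_min()->36, [49]
insert(38) -> [38, 49]
insert(23) -> [23, 49, 38]
insert(25) -> [23, 25, 38, 49]
insert(9) -> [9, 23, 38, 49, 25]

Final heap: [9, 23, 38, 49, 25]


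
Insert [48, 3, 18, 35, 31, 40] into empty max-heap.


Insert 48: [48]
Insert 3: [48, 3]
Insert 18: [48, 3, 18]
Insert 35: [48, 35, 18, 3]
Insert 31: [48, 35, 18, 3, 31]
Insert 40: [48, 35, 40, 3, 31, 18]

Final heap: [48, 35, 40, 3, 31, 18]


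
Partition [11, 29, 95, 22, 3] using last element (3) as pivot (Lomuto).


Pivot: 3
Place pivot at 0: [3, 29, 95, 22, 11]

Partitioned: [3, 29, 95, 22, 11]


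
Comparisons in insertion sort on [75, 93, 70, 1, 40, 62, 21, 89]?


Algorithm: insertion sort
Input: [75, 93, 70, 1, 40, 62, 21, 89]
Sorted: [1, 21, 40, 62, 70, 75, 89, 93]

22


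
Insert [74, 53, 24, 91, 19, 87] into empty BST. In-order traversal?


Insert 74: root
Insert 53: L from 74
Insert 24: L from 74 -> L from 53
Insert 91: R from 74
Insert 19: L from 74 -> L from 53 -> L from 24
Insert 87: R from 74 -> L from 91

In-order: [19, 24, 53, 74, 87, 91]


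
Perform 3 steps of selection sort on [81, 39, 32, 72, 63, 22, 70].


Initial: [81, 39, 32, 72, 63, 22, 70]
Step 1: min=22 at 5
  Swap: [22, 39, 32, 72, 63, 81, 70]
Step 2: min=32 at 2
  Swap: [22, 32, 39, 72, 63, 81, 70]
Step 3: min=39 at 2
  Swap: [22, 32, 39, 72, 63, 81, 70]

After 3 steps: [22, 32, 39, 72, 63, 81, 70]


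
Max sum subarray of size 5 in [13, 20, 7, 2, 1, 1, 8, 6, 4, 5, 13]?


[0:5]: 43
[1:6]: 31
[2:7]: 19
[3:8]: 18
[4:9]: 20
[5:10]: 24
[6:11]: 36

Max: 43 at [0:5]


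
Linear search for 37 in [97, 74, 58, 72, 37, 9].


i=0: 97!=37
i=1: 74!=37
i=2: 58!=37
i=3: 72!=37
i=4: 37==37 found!

Found at 4, 5 comps


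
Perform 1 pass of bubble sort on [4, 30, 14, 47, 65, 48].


Initial: [4, 30, 14, 47, 65, 48]
Pass 1: [4, 14, 30, 47, 48, 65] (2 swaps)

After 1 pass: [4, 14, 30, 47, 48, 65]


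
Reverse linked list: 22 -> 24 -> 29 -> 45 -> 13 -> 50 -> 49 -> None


Step 1: curr=22, set curr.next=prev(None) | reversed so far: 22
Step 2: curr=24, set curr.next=prev(22) | reversed so far: 24 -> 22
Step 3: curr=29, set curr.next=prev(24) | reversed so far: 29 -> 24 -> 22
Step 4: curr=45, set curr.next=prev(29) | reversed so far: 45 -> 29 -> 24 -> 22
Step 5: curr=13, set curr.next=prev(45) | reversed so far: 13 -> 45 -> 29 -> 24 -> 22
Step 6: curr=50, set curr.next=prev(13) | reversed so far: 50 -> 13 -> 45 -> 29 -> 24 -> 22
Step 7: curr=49, set curr.next=prev(50) | reversed so far: 49 -> 50 -> 13 -> 45 -> 29 -> 24 -> 22

49 -> 50 -> 13 -> 45 -> 29 -> 24 -> 22 -> None


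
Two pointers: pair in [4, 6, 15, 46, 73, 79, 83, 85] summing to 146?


lo=0(4)+hi=7(85)=89
lo=1(6)+hi=7(85)=91
lo=2(15)+hi=7(85)=100
lo=3(46)+hi=7(85)=131
lo=4(73)+hi=7(85)=158
lo=4(73)+hi=6(83)=156
lo=4(73)+hi=5(79)=152

No pair found


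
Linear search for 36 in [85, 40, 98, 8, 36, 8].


i=0: 85!=36
i=1: 40!=36
i=2: 98!=36
i=3: 8!=36
i=4: 36==36 found!

Found at 4, 5 comps


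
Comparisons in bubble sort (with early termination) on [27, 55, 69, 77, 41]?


Algorithm: bubble sort (with early termination)
Input: [27, 55, 69, 77, 41]
Sorted: [27, 41, 55, 69, 77]

10


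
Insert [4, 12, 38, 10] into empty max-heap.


Insert 4: [4]
Insert 12: [12, 4]
Insert 38: [38, 4, 12]
Insert 10: [38, 10, 12, 4]

Final heap: [38, 10, 12, 4]


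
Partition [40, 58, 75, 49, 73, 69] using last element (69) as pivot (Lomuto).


Pivot: 69
  40 <= 69: advance i (no swap)
  58 <= 69: advance i (no swap)
  49 <= 69: swap -> [40, 58, 49, 75, 73, 69]
Place pivot at 3: [40, 58, 49, 69, 73, 75]

Partitioned: [40, 58, 49, 69, 73, 75]


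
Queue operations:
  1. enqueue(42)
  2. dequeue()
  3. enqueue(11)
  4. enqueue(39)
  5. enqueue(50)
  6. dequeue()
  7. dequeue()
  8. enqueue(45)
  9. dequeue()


enqueue(42) -> [42]
dequeue()->42, []
enqueue(11) -> [11]
enqueue(39) -> [11, 39]
enqueue(50) -> [11, 39, 50]
dequeue()->11, [39, 50]
dequeue()->39, [50]
enqueue(45) -> [50, 45]
dequeue()->50, [45]

Final queue: [45]


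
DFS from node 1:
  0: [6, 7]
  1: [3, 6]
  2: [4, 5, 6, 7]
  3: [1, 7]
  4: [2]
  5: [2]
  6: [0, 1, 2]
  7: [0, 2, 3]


Visit 1, push [6, 3]
Visit 3, push [7]
Visit 7, push [2, 0]
Visit 0, push [6]
Visit 6, push [2]
Visit 2, push [5, 4]
Visit 4, push []
Visit 5, push []

DFS order: [1, 3, 7, 0, 6, 2, 4, 5]


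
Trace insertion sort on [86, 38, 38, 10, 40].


Initial: [86, 38, 38, 10, 40]
Insert 38: [38, 86, 38, 10, 40]
Insert 38: [38, 38, 86, 10, 40]
Insert 10: [10, 38, 38, 86, 40]
Insert 40: [10, 38, 38, 40, 86]

Sorted: [10, 38, 38, 40, 86]


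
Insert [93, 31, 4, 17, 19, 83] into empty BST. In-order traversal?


Insert 93: root
Insert 31: L from 93
Insert 4: L from 93 -> L from 31
Insert 17: L from 93 -> L from 31 -> R from 4
Insert 19: L from 93 -> L from 31 -> R from 4 -> R from 17
Insert 83: L from 93 -> R from 31

In-order: [4, 17, 19, 31, 83, 93]


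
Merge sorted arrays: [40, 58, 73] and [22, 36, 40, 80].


Take 22 from B
Take 36 from B
Take 40 from A
Take 40 from B
Take 58 from A
Take 73 from A

Merged: [22, 36, 40, 40, 58, 73, 80]


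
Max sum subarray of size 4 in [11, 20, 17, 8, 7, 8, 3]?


[0:4]: 56
[1:5]: 52
[2:6]: 40
[3:7]: 26

Max: 56 at [0:4]


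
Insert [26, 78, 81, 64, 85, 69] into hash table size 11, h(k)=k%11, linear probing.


Insert 26: h=4 -> slot 4
Insert 78: h=1 -> slot 1
Insert 81: h=4, 1 probes -> slot 5
Insert 64: h=9 -> slot 9
Insert 85: h=8 -> slot 8
Insert 69: h=3 -> slot 3

Table: [None, 78, None, 69, 26, 81, None, None, 85, 64, None]


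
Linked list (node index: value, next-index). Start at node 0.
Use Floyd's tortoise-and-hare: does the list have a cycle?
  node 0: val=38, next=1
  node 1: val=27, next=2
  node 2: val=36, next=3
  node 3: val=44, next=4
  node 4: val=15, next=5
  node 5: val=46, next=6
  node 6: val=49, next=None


Floyd's tortoise (slow, +1) and hare (fast, +2):
  init: slow=0, fast=0
  step 1: slow=1, fast=2
  step 2: slow=2, fast=4
  step 3: slow=3, fast=6
  step 4: fast -> None, no cycle

Cycle: no


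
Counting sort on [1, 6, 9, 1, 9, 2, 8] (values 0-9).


Input: [1, 6, 9, 1, 9, 2, 8]
Counts: [0, 2, 1, 0, 0, 0, 1, 0, 1, 2]

Sorted: [1, 1, 2, 6, 8, 9, 9]


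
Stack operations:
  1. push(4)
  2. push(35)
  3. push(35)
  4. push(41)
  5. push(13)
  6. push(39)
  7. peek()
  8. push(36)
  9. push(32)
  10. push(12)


push(4) -> [4]
push(35) -> [4, 35]
push(35) -> [4, 35, 35]
push(41) -> [4, 35, 35, 41]
push(13) -> [4, 35, 35, 41, 13]
push(39) -> [4, 35, 35, 41, 13, 39]
peek()->39
push(36) -> [4, 35, 35, 41, 13, 39, 36]
push(32) -> [4, 35, 35, 41, 13, 39, 36, 32]
push(12) -> [4, 35, 35, 41, 13, 39, 36, 32, 12]

Final stack: [4, 35, 35, 41, 13, 39, 36, 32, 12]


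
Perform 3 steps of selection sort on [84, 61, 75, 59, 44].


Initial: [84, 61, 75, 59, 44]
Step 1: min=44 at 4
  Swap: [44, 61, 75, 59, 84]
Step 2: min=59 at 3
  Swap: [44, 59, 75, 61, 84]
Step 3: min=61 at 3
  Swap: [44, 59, 61, 75, 84]

After 3 steps: [44, 59, 61, 75, 84]


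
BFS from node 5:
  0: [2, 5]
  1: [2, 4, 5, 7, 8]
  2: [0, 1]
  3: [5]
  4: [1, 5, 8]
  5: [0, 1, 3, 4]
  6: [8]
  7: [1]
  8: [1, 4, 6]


Visit 5, enqueue [0, 1, 3, 4]
Visit 0, enqueue [2]
Visit 1, enqueue [7, 8]
Visit 3, enqueue []
Visit 4, enqueue []
Visit 2, enqueue []
Visit 7, enqueue []
Visit 8, enqueue [6]
Visit 6, enqueue []

BFS order: [5, 0, 1, 3, 4, 2, 7, 8, 6]


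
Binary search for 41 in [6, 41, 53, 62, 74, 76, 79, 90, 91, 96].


Step 1: lo=0, hi=9, mid=4, val=74
Step 2: lo=0, hi=3, mid=1, val=41

Found at index 1


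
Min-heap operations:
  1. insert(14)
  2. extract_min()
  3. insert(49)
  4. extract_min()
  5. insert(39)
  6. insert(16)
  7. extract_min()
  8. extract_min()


insert(14) -> [14]
extract_min()->14, []
insert(49) -> [49]
extract_min()->49, []
insert(39) -> [39]
insert(16) -> [16, 39]
extract_min()->16, [39]
extract_min()->39, []

Final heap: []


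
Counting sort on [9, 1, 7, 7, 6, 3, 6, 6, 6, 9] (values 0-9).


Input: [9, 1, 7, 7, 6, 3, 6, 6, 6, 9]
Counts: [0, 1, 0, 1, 0, 0, 4, 2, 0, 2]

Sorted: [1, 3, 6, 6, 6, 6, 7, 7, 9, 9]


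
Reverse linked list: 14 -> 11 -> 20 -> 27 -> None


Step 1: curr=14, set curr.next=prev(None) | reversed so far: 14
Step 2: curr=11, set curr.next=prev(14) | reversed so far: 11 -> 14
Step 3: curr=20, set curr.next=prev(11) | reversed so far: 20 -> 11 -> 14
Step 4: curr=27, set curr.next=prev(20) | reversed so far: 27 -> 20 -> 11 -> 14

27 -> 20 -> 11 -> 14 -> None


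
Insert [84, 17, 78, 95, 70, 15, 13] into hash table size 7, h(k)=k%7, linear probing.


Insert 84: h=0 -> slot 0
Insert 17: h=3 -> slot 3
Insert 78: h=1 -> slot 1
Insert 95: h=4 -> slot 4
Insert 70: h=0, 2 probes -> slot 2
Insert 15: h=1, 4 probes -> slot 5
Insert 13: h=6 -> slot 6

Table: [84, 78, 70, 17, 95, 15, 13]


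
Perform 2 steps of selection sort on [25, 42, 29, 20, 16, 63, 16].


Initial: [25, 42, 29, 20, 16, 63, 16]
Step 1: min=16 at 4
  Swap: [16, 42, 29, 20, 25, 63, 16]
Step 2: min=16 at 6
  Swap: [16, 16, 29, 20, 25, 63, 42]

After 2 steps: [16, 16, 29, 20, 25, 63, 42]


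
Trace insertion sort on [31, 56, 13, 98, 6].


Initial: [31, 56, 13, 98, 6]
Insert 56: [31, 56, 13, 98, 6]
Insert 13: [13, 31, 56, 98, 6]
Insert 98: [13, 31, 56, 98, 6]
Insert 6: [6, 13, 31, 56, 98]

Sorted: [6, 13, 31, 56, 98]


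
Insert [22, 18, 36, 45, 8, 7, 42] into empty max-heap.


Insert 22: [22]
Insert 18: [22, 18]
Insert 36: [36, 18, 22]
Insert 45: [45, 36, 22, 18]
Insert 8: [45, 36, 22, 18, 8]
Insert 7: [45, 36, 22, 18, 8, 7]
Insert 42: [45, 36, 42, 18, 8, 7, 22]

Final heap: [45, 36, 42, 18, 8, 7, 22]


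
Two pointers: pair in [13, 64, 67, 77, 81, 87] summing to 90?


lo=0(13)+hi=5(87)=100
lo=0(13)+hi=4(81)=94
lo=0(13)+hi=3(77)=90

Yes: 13+77=90


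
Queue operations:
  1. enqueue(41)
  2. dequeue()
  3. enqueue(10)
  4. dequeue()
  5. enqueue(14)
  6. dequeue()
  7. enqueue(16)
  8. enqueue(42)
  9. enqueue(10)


enqueue(41) -> [41]
dequeue()->41, []
enqueue(10) -> [10]
dequeue()->10, []
enqueue(14) -> [14]
dequeue()->14, []
enqueue(16) -> [16]
enqueue(42) -> [16, 42]
enqueue(10) -> [16, 42, 10]

Final queue: [16, 42, 10]


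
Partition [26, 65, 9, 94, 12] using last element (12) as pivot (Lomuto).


Pivot: 12
  9 <= 12: swap -> [9, 65, 26, 94, 12]
Place pivot at 1: [9, 12, 26, 94, 65]

Partitioned: [9, 12, 26, 94, 65]


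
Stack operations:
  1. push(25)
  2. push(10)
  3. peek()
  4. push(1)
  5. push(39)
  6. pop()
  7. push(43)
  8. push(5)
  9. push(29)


push(25) -> [25]
push(10) -> [25, 10]
peek()->10
push(1) -> [25, 10, 1]
push(39) -> [25, 10, 1, 39]
pop()->39, [25, 10, 1]
push(43) -> [25, 10, 1, 43]
push(5) -> [25, 10, 1, 43, 5]
push(29) -> [25, 10, 1, 43, 5, 29]

Final stack: [25, 10, 1, 43, 5, 29]


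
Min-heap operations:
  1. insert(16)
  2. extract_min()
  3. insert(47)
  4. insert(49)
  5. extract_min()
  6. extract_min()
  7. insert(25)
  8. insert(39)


insert(16) -> [16]
extract_min()->16, []
insert(47) -> [47]
insert(49) -> [47, 49]
extract_min()->47, [49]
extract_min()->49, []
insert(25) -> [25]
insert(39) -> [25, 39]

Final heap: [25, 39]


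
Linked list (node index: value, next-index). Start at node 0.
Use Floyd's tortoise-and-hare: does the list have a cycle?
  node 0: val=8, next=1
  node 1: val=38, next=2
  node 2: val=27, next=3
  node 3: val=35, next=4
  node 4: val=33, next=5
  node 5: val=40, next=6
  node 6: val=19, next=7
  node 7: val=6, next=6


Floyd's tortoise (slow, +1) and hare (fast, +2):
  init: slow=0, fast=0
  step 1: slow=1, fast=2
  step 2: slow=2, fast=4
  step 3: slow=3, fast=6
  step 4: slow=4, fast=6
  step 5: slow=5, fast=6
  step 6: slow=6, fast=6
  slow == fast at node 6: cycle detected

Cycle: yes


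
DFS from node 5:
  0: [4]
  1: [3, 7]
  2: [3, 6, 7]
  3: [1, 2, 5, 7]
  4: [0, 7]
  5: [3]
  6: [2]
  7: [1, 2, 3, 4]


Visit 5, push [3]
Visit 3, push [7, 2, 1]
Visit 1, push [7]
Visit 7, push [4, 2]
Visit 2, push [6]
Visit 6, push []
Visit 4, push [0]
Visit 0, push []

DFS order: [5, 3, 1, 7, 2, 6, 4, 0]


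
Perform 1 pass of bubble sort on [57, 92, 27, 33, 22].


Initial: [57, 92, 27, 33, 22]
Pass 1: [57, 27, 33, 22, 92] (3 swaps)

After 1 pass: [57, 27, 33, 22, 92]


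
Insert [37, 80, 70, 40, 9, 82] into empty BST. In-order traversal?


Insert 37: root
Insert 80: R from 37
Insert 70: R from 37 -> L from 80
Insert 40: R from 37 -> L from 80 -> L from 70
Insert 9: L from 37
Insert 82: R from 37 -> R from 80

In-order: [9, 37, 40, 70, 80, 82]


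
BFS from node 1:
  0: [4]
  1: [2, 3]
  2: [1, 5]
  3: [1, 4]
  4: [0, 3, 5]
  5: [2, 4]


Visit 1, enqueue [2, 3]
Visit 2, enqueue [5]
Visit 3, enqueue [4]
Visit 5, enqueue []
Visit 4, enqueue [0]
Visit 0, enqueue []

BFS order: [1, 2, 3, 5, 4, 0]


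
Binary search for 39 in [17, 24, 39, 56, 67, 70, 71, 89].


Step 1: lo=0, hi=7, mid=3, val=56
Step 2: lo=0, hi=2, mid=1, val=24
Step 3: lo=2, hi=2, mid=2, val=39

Found at index 2


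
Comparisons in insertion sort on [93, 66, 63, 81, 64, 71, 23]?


Algorithm: insertion sort
Input: [93, 66, 63, 81, 64, 71, 23]
Sorted: [23, 63, 64, 66, 71, 81, 93]

18


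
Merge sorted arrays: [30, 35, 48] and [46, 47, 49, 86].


Take 30 from A
Take 35 from A
Take 46 from B
Take 47 from B
Take 48 from A

Merged: [30, 35, 46, 47, 48, 49, 86]


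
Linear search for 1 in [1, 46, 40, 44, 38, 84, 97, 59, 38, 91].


i=0: 1==1 found!

Found at 0, 1 comps


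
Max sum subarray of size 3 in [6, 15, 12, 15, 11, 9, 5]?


[0:3]: 33
[1:4]: 42
[2:5]: 38
[3:6]: 35
[4:7]: 25

Max: 42 at [1:4]


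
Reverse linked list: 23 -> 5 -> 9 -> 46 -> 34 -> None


Step 1: curr=23, set curr.next=prev(None) | reversed so far: 23
Step 2: curr=5, set curr.next=prev(23) | reversed so far: 5 -> 23
Step 3: curr=9, set curr.next=prev(5) | reversed so far: 9 -> 5 -> 23
Step 4: curr=46, set curr.next=prev(9) | reversed so far: 46 -> 9 -> 5 -> 23
Step 5: curr=34, set curr.next=prev(46) | reversed so far: 34 -> 46 -> 9 -> 5 -> 23

34 -> 46 -> 9 -> 5 -> 23 -> None


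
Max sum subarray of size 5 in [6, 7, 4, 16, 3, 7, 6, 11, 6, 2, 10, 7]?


[0:5]: 36
[1:6]: 37
[2:7]: 36
[3:8]: 43
[4:9]: 33
[5:10]: 32
[6:11]: 35
[7:12]: 36

Max: 43 at [3:8]


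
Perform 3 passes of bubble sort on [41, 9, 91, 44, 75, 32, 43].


Initial: [41, 9, 91, 44, 75, 32, 43]
Pass 1: [9, 41, 44, 75, 32, 43, 91] (5 swaps)
Pass 2: [9, 41, 44, 32, 43, 75, 91] (2 swaps)
Pass 3: [9, 41, 32, 43, 44, 75, 91] (2 swaps)

After 3 passes: [9, 41, 32, 43, 44, 75, 91]


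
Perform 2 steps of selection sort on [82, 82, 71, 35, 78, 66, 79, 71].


Initial: [82, 82, 71, 35, 78, 66, 79, 71]
Step 1: min=35 at 3
  Swap: [35, 82, 71, 82, 78, 66, 79, 71]
Step 2: min=66 at 5
  Swap: [35, 66, 71, 82, 78, 82, 79, 71]

After 2 steps: [35, 66, 71, 82, 78, 82, 79, 71]
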